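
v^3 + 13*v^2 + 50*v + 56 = (v + 2)*(v + 4)*(v + 7)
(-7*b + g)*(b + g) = -7*b^2 - 6*b*g + g^2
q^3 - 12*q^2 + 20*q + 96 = (q - 8)*(q - 6)*(q + 2)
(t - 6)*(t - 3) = t^2 - 9*t + 18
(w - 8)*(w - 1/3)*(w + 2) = w^3 - 19*w^2/3 - 14*w + 16/3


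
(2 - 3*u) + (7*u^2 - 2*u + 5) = 7*u^2 - 5*u + 7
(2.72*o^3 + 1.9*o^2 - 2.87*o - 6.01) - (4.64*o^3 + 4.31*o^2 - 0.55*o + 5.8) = -1.92*o^3 - 2.41*o^2 - 2.32*o - 11.81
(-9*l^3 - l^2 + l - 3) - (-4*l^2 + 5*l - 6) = -9*l^3 + 3*l^2 - 4*l + 3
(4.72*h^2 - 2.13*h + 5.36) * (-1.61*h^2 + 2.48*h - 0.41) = -7.5992*h^4 + 15.1349*h^3 - 15.8472*h^2 + 14.1661*h - 2.1976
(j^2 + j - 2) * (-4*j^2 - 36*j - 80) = -4*j^4 - 40*j^3 - 108*j^2 - 8*j + 160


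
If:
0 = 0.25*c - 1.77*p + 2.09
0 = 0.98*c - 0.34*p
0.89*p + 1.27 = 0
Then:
No Solution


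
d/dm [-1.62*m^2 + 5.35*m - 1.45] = 5.35 - 3.24*m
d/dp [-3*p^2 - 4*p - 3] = -6*p - 4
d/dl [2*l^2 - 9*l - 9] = 4*l - 9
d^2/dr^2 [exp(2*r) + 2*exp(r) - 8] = (4*exp(r) + 2)*exp(r)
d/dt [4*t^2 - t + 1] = 8*t - 1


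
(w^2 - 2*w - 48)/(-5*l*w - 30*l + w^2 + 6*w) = (w - 8)/(-5*l + w)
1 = 1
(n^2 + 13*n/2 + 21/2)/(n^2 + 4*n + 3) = (n + 7/2)/(n + 1)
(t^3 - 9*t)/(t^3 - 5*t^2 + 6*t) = (t + 3)/(t - 2)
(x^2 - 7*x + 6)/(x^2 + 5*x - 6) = (x - 6)/(x + 6)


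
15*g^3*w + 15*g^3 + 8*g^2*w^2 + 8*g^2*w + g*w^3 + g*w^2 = (3*g + w)*(5*g + w)*(g*w + g)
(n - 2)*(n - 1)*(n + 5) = n^3 + 2*n^2 - 13*n + 10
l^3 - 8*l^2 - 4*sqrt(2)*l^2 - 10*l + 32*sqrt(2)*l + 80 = (l - 8)*(l - 5*sqrt(2))*(l + sqrt(2))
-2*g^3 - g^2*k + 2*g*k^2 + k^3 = (-g + k)*(g + k)*(2*g + k)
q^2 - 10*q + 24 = (q - 6)*(q - 4)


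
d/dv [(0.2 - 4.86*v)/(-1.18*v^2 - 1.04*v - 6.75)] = (-5.7348*v^2 + 0.472*v + 33.013)/(1.3924*v^4 + 2.4544*v^3 + 17.0116*v^2 + 14.04*v + 45.5625)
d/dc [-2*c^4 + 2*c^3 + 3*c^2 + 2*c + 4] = -8*c^3 + 6*c^2 + 6*c + 2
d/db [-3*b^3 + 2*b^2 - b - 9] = -9*b^2 + 4*b - 1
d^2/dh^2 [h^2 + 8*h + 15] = 2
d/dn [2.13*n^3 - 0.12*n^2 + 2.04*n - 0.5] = 6.39*n^2 - 0.24*n + 2.04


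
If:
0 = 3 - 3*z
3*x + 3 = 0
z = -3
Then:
No Solution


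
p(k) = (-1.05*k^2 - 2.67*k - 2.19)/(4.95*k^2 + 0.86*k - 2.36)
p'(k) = (-9.9*k - 0.86)*(-1.05*k^2 - 2.67*k - 2.19)/(4.95*k^2 + 0.86*k - 2.36)^2 + (-2.1*k - 2.67)/(4.95*k^2 + 0.86*k - 2.36) = (12.3135*k^2 + 26.637*k + 8.1846)/(24.5025*k^4 + 8.514*k^3 - 22.6244*k^2 - 4.0592*k + 5.5696)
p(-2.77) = -0.09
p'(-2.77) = 0.03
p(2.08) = -0.59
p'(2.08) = 0.27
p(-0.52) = 0.74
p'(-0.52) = -1.08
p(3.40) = -0.41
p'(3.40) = 0.07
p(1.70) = -0.73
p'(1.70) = 0.50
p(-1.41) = -0.08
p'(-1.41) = -0.12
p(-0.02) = 0.90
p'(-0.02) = 1.36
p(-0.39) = 0.67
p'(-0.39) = -0.09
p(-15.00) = -0.18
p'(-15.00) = 0.00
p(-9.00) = -0.16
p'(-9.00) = 0.01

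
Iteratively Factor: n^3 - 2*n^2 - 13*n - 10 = (n + 1)*(n^2 - 3*n - 10) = (n - 5)*(n + 1)*(n + 2)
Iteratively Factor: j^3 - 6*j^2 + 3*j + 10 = (j + 1)*(j^2 - 7*j + 10) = (j - 2)*(j + 1)*(j - 5)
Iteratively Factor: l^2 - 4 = (l + 2)*(l - 2)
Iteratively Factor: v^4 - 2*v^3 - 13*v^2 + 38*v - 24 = (v - 3)*(v^3 + v^2 - 10*v + 8) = (v - 3)*(v - 2)*(v^2 + 3*v - 4) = (v - 3)*(v - 2)*(v - 1)*(v + 4)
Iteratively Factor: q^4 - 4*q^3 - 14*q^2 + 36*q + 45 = (q + 1)*(q^3 - 5*q^2 - 9*q + 45) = (q - 5)*(q + 1)*(q^2 - 9) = (q - 5)*(q - 3)*(q + 1)*(q + 3)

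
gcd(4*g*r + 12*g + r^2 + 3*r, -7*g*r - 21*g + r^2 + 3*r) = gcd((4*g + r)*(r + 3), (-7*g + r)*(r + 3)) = r + 3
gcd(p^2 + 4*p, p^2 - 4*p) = p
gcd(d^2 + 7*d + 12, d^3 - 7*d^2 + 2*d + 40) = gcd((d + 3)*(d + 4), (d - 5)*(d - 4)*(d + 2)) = 1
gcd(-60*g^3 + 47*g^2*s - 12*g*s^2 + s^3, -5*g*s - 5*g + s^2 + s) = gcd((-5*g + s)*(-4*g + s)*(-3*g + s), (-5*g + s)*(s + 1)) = -5*g + s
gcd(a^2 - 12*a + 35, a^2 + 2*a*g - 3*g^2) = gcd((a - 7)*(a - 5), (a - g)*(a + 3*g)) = 1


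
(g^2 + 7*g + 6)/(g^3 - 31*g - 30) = (g + 6)/(g^2 - g - 30)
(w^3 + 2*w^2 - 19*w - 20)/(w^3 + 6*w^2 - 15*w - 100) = (w + 1)/(w + 5)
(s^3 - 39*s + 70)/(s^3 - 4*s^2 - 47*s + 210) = (s - 2)/(s - 6)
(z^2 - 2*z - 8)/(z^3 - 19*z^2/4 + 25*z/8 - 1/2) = 8*(z + 2)/(8*z^2 - 6*z + 1)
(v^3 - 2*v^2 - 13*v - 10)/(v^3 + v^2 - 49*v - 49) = (v^2 - 3*v - 10)/(v^2 - 49)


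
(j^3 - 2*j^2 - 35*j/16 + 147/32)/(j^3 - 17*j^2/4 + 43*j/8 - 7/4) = (8*j^2 - 2*j - 21)/(4*(2*j^2 - 5*j + 2))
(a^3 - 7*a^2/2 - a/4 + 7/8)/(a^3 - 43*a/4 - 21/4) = (a - 1/2)/(a + 3)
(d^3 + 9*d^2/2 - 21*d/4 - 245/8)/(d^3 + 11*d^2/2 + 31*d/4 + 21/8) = (4*d^2 + 4*d - 35)/(4*d^2 + 8*d + 3)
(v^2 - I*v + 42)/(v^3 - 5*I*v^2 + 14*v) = (v + 6*I)/(v*(v + 2*I))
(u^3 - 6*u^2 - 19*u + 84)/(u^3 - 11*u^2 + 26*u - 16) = (u^3 - 6*u^2 - 19*u + 84)/(u^3 - 11*u^2 + 26*u - 16)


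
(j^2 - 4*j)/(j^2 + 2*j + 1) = j*(j - 4)/(j^2 + 2*j + 1)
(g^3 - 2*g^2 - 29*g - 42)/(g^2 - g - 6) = (g^2 - 4*g - 21)/(g - 3)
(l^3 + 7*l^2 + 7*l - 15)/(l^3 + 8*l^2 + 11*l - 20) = (l + 3)/(l + 4)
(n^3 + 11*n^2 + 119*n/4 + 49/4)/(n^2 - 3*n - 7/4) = (2*n^2 + 21*n + 49)/(2*n - 7)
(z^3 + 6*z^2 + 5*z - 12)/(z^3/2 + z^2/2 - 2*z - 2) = 2*(z^3 + 6*z^2 + 5*z - 12)/(z^3 + z^2 - 4*z - 4)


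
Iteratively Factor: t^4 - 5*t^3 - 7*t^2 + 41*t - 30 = (t + 3)*(t^3 - 8*t^2 + 17*t - 10) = (t - 2)*(t + 3)*(t^2 - 6*t + 5) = (t - 2)*(t - 1)*(t + 3)*(t - 5)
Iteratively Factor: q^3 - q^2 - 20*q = (q + 4)*(q^2 - 5*q) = q*(q + 4)*(q - 5)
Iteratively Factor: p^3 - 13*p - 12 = (p + 1)*(p^2 - p - 12) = (p - 4)*(p + 1)*(p + 3)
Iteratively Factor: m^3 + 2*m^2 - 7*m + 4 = (m + 4)*(m^2 - 2*m + 1) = (m - 1)*(m + 4)*(m - 1)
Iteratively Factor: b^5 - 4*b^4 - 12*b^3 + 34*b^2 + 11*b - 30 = (b - 5)*(b^4 + b^3 - 7*b^2 - b + 6) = (b - 5)*(b + 3)*(b^3 - 2*b^2 - b + 2) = (b - 5)*(b - 2)*(b + 3)*(b^2 - 1) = (b - 5)*(b - 2)*(b + 1)*(b + 3)*(b - 1)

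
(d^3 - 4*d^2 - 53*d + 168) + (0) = d^3 - 4*d^2 - 53*d + 168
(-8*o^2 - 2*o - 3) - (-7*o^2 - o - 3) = -o^2 - o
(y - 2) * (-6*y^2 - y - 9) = -6*y^3 + 11*y^2 - 7*y + 18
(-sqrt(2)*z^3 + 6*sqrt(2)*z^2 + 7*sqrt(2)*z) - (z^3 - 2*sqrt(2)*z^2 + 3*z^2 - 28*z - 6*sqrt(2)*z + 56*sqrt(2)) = -sqrt(2)*z^3 - z^3 - 3*z^2 + 8*sqrt(2)*z^2 + 13*sqrt(2)*z + 28*z - 56*sqrt(2)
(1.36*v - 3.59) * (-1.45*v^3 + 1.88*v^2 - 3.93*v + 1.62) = -1.972*v^4 + 7.7623*v^3 - 12.094*v^2 + 16.3119*v - 5.8158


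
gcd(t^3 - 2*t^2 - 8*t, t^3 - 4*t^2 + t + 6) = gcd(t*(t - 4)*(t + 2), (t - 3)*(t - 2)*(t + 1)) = 1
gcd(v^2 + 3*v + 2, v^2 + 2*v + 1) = v + 1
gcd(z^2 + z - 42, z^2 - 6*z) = z - 6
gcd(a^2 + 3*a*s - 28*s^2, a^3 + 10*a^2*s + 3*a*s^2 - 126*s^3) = a + 7*s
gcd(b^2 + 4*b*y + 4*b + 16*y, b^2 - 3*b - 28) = b + 4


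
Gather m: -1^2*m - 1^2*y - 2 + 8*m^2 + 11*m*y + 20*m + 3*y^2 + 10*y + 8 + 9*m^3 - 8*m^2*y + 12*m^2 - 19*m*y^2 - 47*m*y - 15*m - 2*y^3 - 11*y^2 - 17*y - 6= 9*m^3 + m^2*(20 - 8*y) + m*(-19*y^2 - 36*y + 4) - 2*y^3 - 8*y^2 - 8*y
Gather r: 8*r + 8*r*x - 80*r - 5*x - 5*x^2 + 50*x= r*(8*x - 72) - 5*x^2 + 45*x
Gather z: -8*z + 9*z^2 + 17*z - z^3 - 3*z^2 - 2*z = -z^3 + 6*z^2 + 7*z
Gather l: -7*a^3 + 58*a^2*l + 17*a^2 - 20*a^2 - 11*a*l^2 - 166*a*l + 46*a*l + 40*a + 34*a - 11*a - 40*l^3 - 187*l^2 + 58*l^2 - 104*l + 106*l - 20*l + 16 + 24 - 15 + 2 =-7*a^3 - 3*a^2 + 63*a - 40*l^3 + l^2*(-11*a - 129) + l*(58*a^2 - 120*a - 18) + 27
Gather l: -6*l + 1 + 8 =9 - 6*l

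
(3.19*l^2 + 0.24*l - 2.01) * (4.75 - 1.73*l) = -5.5187*l^3 + 14.7373*l^2 + 4.6173*l - 9.5475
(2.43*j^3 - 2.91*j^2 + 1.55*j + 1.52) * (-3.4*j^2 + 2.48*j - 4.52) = -8.262*j^5 + 15.9204*j^4 - 23.4704*j^3 + 11.8292*j^2 - 3.2364*j - 6.8704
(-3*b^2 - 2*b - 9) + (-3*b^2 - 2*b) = -6*b^2 - 4*b - 9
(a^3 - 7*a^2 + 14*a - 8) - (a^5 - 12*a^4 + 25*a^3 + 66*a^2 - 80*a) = -a^5 + 12*a^4 - 24*a^3 - 73*a^2 + 94*a - 8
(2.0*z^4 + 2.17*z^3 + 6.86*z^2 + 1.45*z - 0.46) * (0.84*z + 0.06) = 1.68*z^5 + 1.9428*z^4 + 5.8926*z^3 + 1.6296*z^2 - 0.2994*z - 0.0276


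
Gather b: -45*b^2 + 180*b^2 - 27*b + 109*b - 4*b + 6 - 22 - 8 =135*b^2 + 78*b - 24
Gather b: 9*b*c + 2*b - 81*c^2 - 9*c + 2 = b*(9*c + 2) - 81*c^2 - 9*c + 2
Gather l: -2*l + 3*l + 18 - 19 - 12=l - 13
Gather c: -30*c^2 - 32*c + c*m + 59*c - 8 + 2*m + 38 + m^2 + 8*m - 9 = -30*c^2 + c*(m + 27) + m^2 + 10*m + 21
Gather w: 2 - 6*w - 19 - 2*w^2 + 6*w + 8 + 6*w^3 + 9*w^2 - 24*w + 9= 6*w^3 + 7*w^2 - 24*w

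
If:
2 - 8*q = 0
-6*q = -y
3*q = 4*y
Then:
No Solution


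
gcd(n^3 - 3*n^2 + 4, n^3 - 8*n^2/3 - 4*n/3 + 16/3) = n^2 - 4*n + 4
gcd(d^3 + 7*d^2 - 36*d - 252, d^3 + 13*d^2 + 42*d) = d^2 + 13*d + 42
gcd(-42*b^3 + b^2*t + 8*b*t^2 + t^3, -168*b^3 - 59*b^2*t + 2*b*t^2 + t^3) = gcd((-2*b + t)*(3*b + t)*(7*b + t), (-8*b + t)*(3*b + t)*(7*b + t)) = 21*b^2 + 10*b*t + t^2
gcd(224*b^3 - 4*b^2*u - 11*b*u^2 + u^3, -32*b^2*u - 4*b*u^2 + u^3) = -32*b^2 - 4*b*u + u^2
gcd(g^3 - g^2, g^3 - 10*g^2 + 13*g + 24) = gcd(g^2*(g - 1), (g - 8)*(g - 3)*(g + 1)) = 1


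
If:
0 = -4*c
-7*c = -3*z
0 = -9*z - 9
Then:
No Solution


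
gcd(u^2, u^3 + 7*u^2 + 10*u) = u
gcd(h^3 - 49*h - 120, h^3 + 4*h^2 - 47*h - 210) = h + 5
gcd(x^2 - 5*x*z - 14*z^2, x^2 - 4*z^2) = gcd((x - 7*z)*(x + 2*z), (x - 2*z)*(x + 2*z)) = x + 2*z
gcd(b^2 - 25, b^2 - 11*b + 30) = b - 5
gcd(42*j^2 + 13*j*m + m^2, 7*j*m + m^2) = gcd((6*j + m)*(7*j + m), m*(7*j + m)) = 7*j + m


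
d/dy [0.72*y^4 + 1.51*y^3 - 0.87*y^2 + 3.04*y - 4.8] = 2.88*y^3 + 4.53*y^2 - 1.74*y + 3.04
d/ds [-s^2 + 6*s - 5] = 6 - 2*s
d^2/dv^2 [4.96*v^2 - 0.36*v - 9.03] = 9.92000000000000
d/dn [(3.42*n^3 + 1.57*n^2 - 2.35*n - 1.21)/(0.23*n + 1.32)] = (1.5732*n^3 + 13.9043*n^2 + 4.1448*n - 2.8237)/(0.0529*n^2 + 0.6072*n + 1.7424)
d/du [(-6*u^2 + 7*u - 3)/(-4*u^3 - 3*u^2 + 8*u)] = (-24*u^4 + 56*u^3 - 63*u^2 - 18*u + 24)/(u^2*(16*u^4 + 24*u^3 - 55*u^2 - 48*u + 64))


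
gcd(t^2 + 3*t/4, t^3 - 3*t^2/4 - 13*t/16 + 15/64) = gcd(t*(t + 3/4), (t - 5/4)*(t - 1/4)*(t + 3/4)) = t + 3/4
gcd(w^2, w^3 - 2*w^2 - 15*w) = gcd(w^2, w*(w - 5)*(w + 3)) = w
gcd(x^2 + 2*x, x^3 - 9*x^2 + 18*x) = x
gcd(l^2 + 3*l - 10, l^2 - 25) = l + 5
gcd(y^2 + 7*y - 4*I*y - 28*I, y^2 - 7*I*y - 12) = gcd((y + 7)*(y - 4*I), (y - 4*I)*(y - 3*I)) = y - 4*I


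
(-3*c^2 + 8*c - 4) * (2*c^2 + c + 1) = -6*c^4 + 13*c^3 - 3*c^2 + 4*c - 4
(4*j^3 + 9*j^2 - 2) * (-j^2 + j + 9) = -4*j^5 - 5*j^4 + 45*j^3 + 83*j^2 - 2*j - 18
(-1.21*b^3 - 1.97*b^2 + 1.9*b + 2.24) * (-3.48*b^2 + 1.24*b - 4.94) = 4.2108*b^5 + 5.3552*b^4 - 3.0774*b^3 + 4.2926*b^2 - 6.6084*b - 11.0656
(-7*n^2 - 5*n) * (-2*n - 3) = 14*n^3 + 31*n^2 + 15*n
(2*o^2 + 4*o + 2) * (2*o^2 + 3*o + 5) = 4*o^4 + 14*o^3 + 26*o^2 + 26*o + 10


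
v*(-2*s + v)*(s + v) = -2*s^2*v - s*v^2 + v^3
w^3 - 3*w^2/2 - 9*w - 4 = (w - 4)*(w + 1/2)*(w + 2)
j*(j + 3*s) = j^2 + 3*j*s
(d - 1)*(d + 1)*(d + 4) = d^3 + 4*d^2 - d - 4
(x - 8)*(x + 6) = x^2 - 2*x - 48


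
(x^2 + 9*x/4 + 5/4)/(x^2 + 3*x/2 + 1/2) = (4*x + 5)/(2*(2*x + 1))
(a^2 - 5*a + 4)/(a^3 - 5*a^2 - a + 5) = (a - 4)/(a^2 - 4*a - 5)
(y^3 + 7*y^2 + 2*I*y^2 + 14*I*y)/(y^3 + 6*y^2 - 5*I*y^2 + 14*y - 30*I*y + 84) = y*(y + 7)/(y^2 + y*(6 - 7*I) - 42*I)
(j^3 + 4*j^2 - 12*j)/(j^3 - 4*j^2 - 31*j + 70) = j*(j + 6)/(j^2 - 2*j - 35)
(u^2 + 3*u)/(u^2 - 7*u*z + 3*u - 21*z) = u/(u - 7*z)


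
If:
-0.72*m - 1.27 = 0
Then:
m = -1.76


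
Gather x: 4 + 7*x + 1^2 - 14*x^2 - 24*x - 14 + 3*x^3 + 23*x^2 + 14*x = 3*x^3 + 9*x^2 - 3*x - 9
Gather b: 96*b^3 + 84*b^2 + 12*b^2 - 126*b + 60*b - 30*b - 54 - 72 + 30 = 96*b^3 + 96*b^2 - 96*b - 96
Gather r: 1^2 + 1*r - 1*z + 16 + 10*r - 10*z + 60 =11*r - 11*z + 77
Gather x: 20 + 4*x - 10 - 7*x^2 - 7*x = -7*x^2 - 3*x + 10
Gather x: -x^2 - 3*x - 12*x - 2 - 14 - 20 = -x^2 - 15*x - 36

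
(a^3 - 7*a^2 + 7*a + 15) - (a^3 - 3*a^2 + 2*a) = -4*a^2 + 5*a + 15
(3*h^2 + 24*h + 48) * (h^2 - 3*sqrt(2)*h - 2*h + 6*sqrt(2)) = 3*h^4 - 9*sqrt(2)*h^3 + 18*h^3 - 54*sqrt(2)*h^2 - 96*h + 288*sqrt(2)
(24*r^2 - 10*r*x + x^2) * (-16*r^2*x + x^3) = -384*r^4*x + 160*r^3*x^2 + 8*r^2*x^3 - 10*r*x^4 + x^5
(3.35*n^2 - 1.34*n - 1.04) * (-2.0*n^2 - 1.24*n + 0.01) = -6.7*n^4 - 1.474*n^3 + 3.7751*n^2 + 1.2762*n - 0.0104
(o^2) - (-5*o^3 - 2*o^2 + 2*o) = 5*o^3 + 3*o^2 - 2*o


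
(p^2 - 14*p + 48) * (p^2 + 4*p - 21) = p^4 - 10*p^3 - 29*p^2 + 486*p - 1008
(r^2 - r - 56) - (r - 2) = r^2 - 2*r - 54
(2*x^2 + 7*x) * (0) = 0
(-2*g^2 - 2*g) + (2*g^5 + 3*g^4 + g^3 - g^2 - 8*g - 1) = 2*g^5 + 3*g^4 + g^3 - 3*g^2 - 10*g - 1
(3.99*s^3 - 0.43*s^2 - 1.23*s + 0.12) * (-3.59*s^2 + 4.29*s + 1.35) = -14.3241*s^5 + 18.6608*s^4 + 7.9575*s^3 - 6.288*s^2 - 1.1457*s + 0.162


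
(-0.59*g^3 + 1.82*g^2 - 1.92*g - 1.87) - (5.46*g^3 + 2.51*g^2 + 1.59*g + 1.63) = -6.05*g^3 - 0.69*g^2 - 3.51*g - 3.5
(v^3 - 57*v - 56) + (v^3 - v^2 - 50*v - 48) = 2*v^3 - v^2 - 107*v - 104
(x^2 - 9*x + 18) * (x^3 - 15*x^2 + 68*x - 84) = x^5 - 24*x^4 + 221*x^3 - 966*x^2 + 1980*x - 1512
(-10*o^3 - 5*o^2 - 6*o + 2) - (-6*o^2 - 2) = -10*o^3 + o^2 - 6*o + 4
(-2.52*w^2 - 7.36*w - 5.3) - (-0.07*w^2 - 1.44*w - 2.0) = -2.45*w^2 - 5.92*w - 3.3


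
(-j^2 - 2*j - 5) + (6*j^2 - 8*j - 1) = 5*j^2 - 10*j - 6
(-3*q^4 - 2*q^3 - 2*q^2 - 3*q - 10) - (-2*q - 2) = -3*q^4 - 2*q^3 - 2*q^2 - q - 8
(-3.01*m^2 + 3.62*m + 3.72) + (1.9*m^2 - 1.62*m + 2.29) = -1.11*m^2 + 2.0*m + 6.01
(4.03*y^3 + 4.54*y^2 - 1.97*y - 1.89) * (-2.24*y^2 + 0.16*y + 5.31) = -9.0272*y^5 - 9.5248*y^4 + 26.5385*y^3 + 28.0258*y^2 - 10.7631*y - 10.0359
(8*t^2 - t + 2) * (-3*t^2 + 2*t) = -24*t^4 + 19*t^3 - 8*t^2 + 4*t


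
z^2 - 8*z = z*(z - 8)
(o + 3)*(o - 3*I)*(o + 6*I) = o^3 + 3*o^2 + 3*I*o^2 + 18*o + 9*I*o + 54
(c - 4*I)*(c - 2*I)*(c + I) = c^3 - 5*I*c^2 - 2*c - 8*I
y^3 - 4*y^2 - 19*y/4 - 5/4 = (y - 5)*(y + 1/2)^2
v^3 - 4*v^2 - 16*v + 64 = (v - 4)^2*(v + 4)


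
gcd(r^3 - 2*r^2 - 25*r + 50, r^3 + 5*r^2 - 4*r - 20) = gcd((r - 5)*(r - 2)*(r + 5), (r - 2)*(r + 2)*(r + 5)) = r^2 + 3*r - 10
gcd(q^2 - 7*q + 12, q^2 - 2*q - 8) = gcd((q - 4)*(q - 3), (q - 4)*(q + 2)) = q - 4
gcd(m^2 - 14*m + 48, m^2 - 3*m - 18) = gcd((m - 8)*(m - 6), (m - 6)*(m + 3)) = m - 6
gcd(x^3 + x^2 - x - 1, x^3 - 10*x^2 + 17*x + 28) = x + 1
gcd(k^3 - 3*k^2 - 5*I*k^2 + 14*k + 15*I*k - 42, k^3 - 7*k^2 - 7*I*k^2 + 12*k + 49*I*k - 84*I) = k^2 + k*(-3 - 7*I) + 21*I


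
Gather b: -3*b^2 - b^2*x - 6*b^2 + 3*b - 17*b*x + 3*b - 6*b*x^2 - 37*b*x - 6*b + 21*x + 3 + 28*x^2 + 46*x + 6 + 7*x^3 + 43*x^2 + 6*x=b^2*(-x - 9) + b*(-6*x^2 - 54*x) + 7*x^3 + 71*x^2 + 73*x + 9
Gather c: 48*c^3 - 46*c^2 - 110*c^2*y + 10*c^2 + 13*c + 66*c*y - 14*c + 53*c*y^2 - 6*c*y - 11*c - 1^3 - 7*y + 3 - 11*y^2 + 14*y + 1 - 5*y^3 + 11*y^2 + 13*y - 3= 48*c^3 + c^2*(-110*y - 36) + c*(53*y^2 + 60*y - 12) - 5*y^3 + 20*y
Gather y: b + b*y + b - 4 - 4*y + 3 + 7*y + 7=2*b + y*(b + 3) + 6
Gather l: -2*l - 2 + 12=10 - 2*l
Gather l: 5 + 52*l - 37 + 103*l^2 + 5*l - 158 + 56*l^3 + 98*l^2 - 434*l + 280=56*l^3 + 201*l^2 - 377*l + 90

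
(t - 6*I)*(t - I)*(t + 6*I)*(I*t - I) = I*t^4 + t^3 - I*t^3 - t^2 + 36*I*t^2 + 36*t - 36*I*t - 36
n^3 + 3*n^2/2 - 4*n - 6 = (n - 2)*(n + 3/2)*(n + 2)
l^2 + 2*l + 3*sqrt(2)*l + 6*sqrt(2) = (l + 2)*(l + 3*sqrt(2))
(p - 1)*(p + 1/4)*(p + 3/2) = p^3 + 3*p^2/4 - 11*p/8 - 3/8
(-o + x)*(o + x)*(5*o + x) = -5*o^3 - o^2*x + 5*o*x^2 + x^3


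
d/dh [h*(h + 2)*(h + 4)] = 3*h^2 + 12*h + 8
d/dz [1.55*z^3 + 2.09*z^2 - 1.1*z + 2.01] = 4.65*z^2 + 4.18*z - 1.1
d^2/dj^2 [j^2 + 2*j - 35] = 2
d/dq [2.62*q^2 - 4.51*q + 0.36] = 5.24*q - 4.51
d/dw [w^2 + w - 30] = 2*w + 1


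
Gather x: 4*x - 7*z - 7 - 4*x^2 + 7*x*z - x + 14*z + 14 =-4*x^2 + x*(7*z + 3) + 7*z + 7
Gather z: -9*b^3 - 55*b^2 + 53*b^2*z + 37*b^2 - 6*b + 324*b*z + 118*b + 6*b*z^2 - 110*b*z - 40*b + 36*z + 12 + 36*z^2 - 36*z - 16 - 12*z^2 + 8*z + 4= -9*b^3 - 18*b^2 + 72*b + z^2*(6*b + 24) + z*(53*b^2 + 214*b + 8)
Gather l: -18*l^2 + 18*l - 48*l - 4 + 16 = -18*l^2 - 30*l + 12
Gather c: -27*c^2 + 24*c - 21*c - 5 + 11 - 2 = -27*c^2 + 3*c + 4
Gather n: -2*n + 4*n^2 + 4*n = 4*n^2 + 2*n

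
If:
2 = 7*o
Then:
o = 2/7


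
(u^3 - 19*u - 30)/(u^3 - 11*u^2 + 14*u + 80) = (u + 3)/(u - 8)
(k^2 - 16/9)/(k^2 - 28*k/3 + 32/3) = (k + 4/3)/(k - 8)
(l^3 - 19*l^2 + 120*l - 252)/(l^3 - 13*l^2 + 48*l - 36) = (l - 7)/(l - 1)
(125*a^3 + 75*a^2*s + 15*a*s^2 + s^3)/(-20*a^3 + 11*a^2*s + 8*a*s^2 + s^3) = (25*a^2 + 10*a*s + s^2)/(-4*a^2 + 3*a*s + s^2)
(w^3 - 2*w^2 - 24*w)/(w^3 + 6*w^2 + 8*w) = (w - 6)/(w + 2)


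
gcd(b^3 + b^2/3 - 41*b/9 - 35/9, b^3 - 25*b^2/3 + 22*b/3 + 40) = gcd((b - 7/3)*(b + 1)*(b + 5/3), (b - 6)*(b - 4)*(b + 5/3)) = b + 5/3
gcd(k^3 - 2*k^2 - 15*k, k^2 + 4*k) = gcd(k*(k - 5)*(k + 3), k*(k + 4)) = k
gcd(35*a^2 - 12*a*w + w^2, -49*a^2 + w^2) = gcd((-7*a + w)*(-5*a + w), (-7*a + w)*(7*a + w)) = -7*a + w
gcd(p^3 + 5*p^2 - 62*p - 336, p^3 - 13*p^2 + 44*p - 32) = p - 8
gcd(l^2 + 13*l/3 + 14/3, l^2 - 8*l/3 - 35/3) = l + 7/3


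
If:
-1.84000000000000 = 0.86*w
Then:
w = -2.14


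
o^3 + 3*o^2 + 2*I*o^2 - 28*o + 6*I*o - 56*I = (o - 4)*(o + 7)*(o + 2*I)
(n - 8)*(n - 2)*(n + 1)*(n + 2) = n^4 - 7*n^3 - 12*n^2 + 28*n + 32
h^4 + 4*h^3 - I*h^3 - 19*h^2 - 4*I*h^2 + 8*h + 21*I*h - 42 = (h - 3)*(h + 7)*(h - 2*I)*(h + I)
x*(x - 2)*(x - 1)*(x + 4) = x^4 + x^3 - 10*x^2 + 8*x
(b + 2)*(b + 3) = b^2 + 5*b + 6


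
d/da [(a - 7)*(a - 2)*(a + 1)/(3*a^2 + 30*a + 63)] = (a^4 + 20*a^3 - 22*a^2 - 364*a - 35)/(3*(a^4 + 20*a^3 + 142*a^2 + 420*a + 441))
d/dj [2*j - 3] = 2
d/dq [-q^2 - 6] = -2*q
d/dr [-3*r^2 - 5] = -6*r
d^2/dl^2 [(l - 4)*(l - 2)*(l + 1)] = 6*l - 10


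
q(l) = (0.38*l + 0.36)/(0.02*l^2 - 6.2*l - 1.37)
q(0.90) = -0.10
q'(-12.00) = 0.00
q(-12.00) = -0.06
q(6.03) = -0.07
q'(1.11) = 0.02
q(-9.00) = -0.05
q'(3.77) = 0.00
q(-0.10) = -0.43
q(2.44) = -0.08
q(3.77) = -0.07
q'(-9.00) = 0.00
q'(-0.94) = 0.09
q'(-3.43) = 0.00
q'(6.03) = 0.00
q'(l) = (6.2 - 0.04*l)*(0.38*l + 0.36)/(0.02*l^2 - 6.2*l - 1.37)^2 + 0.38/(0.02*l^2 - 6.2*l - 1.37) = (-0.0076*l^2 - 0.0144000000000002*l + 1.7114)/(0.0004*l^4 - 0.248*l^3 + 38.3852*l^2 + 16.988*l + 1.8769)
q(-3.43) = -0.05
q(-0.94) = 0.00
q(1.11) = -0.10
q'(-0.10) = 3.05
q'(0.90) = 0.04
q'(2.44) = 0.01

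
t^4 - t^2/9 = t^2*(t - 1/3)*(t + 1/3)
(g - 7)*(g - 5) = g^2 - 12*g + 35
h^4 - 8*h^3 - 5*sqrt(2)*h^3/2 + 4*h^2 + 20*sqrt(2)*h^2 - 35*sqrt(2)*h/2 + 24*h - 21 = (h - 7)*(h - 1)*(h - 3*sqrt(2))*(h + sqrt(2)/2)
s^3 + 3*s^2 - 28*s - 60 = (s - 5)*(s + 2)*(s + 6)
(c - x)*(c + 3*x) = c^2 + 2*c*x - 3*x^2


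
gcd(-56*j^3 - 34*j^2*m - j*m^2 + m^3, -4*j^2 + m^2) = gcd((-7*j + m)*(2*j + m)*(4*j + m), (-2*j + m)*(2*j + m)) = 2*j + m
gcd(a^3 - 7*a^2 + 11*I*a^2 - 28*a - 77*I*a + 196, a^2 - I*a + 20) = a + 4*I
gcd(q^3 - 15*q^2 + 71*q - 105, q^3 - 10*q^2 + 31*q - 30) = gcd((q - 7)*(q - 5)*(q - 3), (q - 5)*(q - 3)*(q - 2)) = q^2 - 8*q + 15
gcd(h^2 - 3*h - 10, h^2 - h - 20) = h - 5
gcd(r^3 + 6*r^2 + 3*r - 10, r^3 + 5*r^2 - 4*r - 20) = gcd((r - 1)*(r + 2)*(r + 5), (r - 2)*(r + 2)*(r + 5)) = r^2 + 7*r + 10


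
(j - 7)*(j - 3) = j^2 - 10*j + 21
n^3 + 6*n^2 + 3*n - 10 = (n - 1)*(n + 2)*(n + 5)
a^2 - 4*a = a*(a - 4)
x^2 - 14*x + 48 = (x - 8)*(x - 6)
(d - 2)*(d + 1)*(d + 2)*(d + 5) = d^4 + 6*d^3 + d^2 - 24*d - 20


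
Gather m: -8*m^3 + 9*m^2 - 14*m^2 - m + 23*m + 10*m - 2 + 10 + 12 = -8*m^3 - 5*m^2 + 32*m + 20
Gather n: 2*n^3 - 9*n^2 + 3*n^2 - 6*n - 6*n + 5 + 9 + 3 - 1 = 2*n^3 - 6*n^2 - 12*n + 16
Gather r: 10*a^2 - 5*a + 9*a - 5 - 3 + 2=10*a^2 + 4*a - 6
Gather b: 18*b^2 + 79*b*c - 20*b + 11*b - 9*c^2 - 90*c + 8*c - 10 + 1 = 18*b^2 + b*(79*c - 9) - 9*c^2 - 82*c - 9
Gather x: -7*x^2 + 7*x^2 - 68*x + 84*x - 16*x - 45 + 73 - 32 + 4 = 0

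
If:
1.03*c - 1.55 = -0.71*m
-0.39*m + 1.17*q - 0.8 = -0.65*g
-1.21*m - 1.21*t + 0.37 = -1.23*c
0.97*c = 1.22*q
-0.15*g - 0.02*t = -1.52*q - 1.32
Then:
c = -0.65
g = 4.03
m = 3.12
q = -0.52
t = -3.48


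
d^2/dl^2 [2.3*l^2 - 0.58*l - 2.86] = 4.60000000000000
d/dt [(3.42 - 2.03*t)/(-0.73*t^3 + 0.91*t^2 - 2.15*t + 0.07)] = (-2.9638*t^3 + 9.3371*t^2 - 6.2244*t + 7.2109)/(0.5329*t^6 - 1.3286*t^5 + 3.9671*t^4 - 4.0152*t^3 + 4.7499*t^2 - 0.301*t + 0.0049)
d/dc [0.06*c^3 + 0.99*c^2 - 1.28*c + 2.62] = 0.18*c^2 + 1.98*c - 1.28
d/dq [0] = 0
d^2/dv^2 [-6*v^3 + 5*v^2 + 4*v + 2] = 10 - 36*v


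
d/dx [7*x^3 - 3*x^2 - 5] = 3*x*(7*x - 2)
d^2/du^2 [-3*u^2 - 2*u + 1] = -6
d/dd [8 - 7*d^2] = -14*d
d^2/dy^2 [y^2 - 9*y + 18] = 2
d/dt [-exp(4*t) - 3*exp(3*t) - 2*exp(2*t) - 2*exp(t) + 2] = (-4*exp(3*t) - 9*exp(2*t) - 4*exp(t) - 2)*exp(t)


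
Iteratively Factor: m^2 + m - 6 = (m + 3)*(m - 2)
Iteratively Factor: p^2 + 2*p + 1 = (p + 1)*(p + 1)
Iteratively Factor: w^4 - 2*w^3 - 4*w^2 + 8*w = (w - 2)*(w^3 - 4*w) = (w - 2)^2*(w^2 + 2*w) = w*(w - 2)^2*(w + 2)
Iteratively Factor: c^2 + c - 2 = (c + 2)*(c - 1)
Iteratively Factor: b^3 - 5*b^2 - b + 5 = (b - 5)*(b^2 - 1) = (b - 5)*(b - 1)*(b + 1)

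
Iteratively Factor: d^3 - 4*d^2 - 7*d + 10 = (d - 1)*(d^2 - 3*d - 10) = (d - 5)*(d - 1)*(d + 2)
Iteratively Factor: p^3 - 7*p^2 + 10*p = (p - 2)*(p^2 - 5*p) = p*(p - 2)*(p - 5)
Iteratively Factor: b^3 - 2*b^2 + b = (b - 1)*(b^2 - b) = (b - 1)^2*(b)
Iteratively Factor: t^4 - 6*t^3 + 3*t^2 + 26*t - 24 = (t + 2)*(t^3 - 8*t^2 + 19*t - 12) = (t - 1)*(t + 2)*(t^2 - 7*t + 12) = (t - 3)*(t - 1)*(t + 2)*(t - 4)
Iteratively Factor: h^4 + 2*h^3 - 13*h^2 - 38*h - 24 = (h + 1)*(h^3 + h^2 - 14*h - 24) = (h + 1)*(h + 2)*(h^2 - h - 12) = (h - 4)*(h + 1)*(h + 2)*(h + 3)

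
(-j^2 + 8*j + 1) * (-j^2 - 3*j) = j^4 - 5*j^3 - 25*j^2 - 3*j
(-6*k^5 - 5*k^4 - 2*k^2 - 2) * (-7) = 42*k^5 + 35*k^4 + 14*k^2 + 14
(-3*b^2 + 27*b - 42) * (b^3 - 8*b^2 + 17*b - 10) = -3*b^5 + 51*b^4 - 309*b^3 + 825*b^2 - 984*b + 420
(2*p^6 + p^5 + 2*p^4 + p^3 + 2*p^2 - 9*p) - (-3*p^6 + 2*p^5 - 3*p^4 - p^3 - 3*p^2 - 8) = 5*p^6 - p^5 + 5*p^4 + 2*p^3 + 5*p^2 - 9*p + 8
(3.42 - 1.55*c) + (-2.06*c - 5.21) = -3.61*c - 1.79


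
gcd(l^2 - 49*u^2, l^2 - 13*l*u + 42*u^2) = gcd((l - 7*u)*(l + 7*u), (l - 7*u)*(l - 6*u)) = -l + 7*u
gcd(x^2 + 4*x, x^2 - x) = x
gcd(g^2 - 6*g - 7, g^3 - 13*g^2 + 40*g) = 1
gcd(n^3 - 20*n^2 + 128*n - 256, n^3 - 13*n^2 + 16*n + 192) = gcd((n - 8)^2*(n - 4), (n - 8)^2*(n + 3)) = n^2 - 16*n + 64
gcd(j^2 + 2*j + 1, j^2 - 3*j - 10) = 1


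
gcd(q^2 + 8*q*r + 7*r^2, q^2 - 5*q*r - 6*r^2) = q + r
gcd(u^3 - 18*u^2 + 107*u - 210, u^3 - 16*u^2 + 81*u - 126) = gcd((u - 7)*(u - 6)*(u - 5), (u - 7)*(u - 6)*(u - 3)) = u^2 - 13*u + 42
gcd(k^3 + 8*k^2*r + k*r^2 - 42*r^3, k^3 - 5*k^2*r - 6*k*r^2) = 1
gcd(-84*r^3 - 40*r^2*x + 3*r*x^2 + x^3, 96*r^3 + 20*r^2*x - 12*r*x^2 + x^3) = -12*r^2 - 4*r*x + x^2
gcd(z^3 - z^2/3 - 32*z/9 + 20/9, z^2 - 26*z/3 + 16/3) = z - 2/3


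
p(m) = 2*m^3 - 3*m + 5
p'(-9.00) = 483.00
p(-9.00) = -1426.00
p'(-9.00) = 483.00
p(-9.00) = -1426.00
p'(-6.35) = 238.94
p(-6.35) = -488.05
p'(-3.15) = 56.54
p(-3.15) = -48.06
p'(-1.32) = 7.45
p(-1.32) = 4.36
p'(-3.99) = 92.52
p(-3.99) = -110.07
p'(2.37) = 30.70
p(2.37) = 24.51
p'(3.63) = 76.06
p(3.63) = 89.77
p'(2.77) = 43.04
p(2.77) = 39.20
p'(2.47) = 33.61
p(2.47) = 27.73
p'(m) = 6*m^2 - 3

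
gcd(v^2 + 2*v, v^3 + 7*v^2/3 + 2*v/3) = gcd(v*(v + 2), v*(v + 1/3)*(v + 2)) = v^2 + 2*v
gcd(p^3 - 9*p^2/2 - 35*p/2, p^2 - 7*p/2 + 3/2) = 1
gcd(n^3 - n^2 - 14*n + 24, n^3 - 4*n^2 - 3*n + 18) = n - 3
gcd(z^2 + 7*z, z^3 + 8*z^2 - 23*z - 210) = z + 7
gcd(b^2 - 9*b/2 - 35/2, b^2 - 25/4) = b + 5/2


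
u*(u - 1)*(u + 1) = u^3 - u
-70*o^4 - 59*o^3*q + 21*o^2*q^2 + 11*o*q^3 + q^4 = (-2*o + q)*(o + q)*(5*o + q)*(7*o + q)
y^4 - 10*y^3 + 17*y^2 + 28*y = y*(y - 7)*(y - 4)*(y + 1)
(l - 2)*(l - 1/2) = l^2 - 5*l/2 + 1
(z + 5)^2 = z^2 + 10*z + 25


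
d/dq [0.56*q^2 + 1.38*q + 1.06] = 1.12*q + 1.38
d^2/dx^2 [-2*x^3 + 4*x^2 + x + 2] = 8 - 12*x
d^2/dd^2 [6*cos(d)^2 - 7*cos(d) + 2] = 7*cos(d) - 12*cos(2*d)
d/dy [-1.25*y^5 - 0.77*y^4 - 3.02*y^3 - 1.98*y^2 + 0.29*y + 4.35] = -6.25*y^4 - 3.08*y^3 - 9.06*y^2 - 3.96*y + 0.29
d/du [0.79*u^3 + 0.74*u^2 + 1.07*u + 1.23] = 2.37*u^2 + 1.48*u + 1.07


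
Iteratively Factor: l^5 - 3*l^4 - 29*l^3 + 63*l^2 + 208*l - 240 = (l - 1)*(l^4 - 2*l^3 - 31*l^2 + 32*l + 240) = (l - 1)*(l + 3)*(l^3 - 5*l^2 - 16*l + 80) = (l - 5)*(l - 1)*(l + 3)*(l^2 - 16) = (l - 5)*(l - 4)*(l - 1)*(l + 3)*(l + 4)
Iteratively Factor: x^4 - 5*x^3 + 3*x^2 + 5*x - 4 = (x + 1)*(x^3 - 6*x^2 + 9*x - 4) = (x - 4)*(x + 1)*(x^2 - 2*x + 1) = (x - 4)*(x - 1)*(x + 1)*(x - 1)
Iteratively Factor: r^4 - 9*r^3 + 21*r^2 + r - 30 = (r - 3)*(r^3 - 6*r^2 + 3*r + 10) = (r - 3)*(r + 1)*(r^2 - 7*r + 10) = (r - 3)*(r - 2)*(r + 1)*(r - 5)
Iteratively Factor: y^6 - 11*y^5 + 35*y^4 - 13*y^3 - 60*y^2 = (y)*(y^5 - 11*y^4 + 35*y^3 - 13*y^2 - 60*y) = y*(y - 5)*(y^4 - 6*y^3 + 5*y^2 + 12*y) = y*(y - 5)*(y - 4)*(y^3 - 2*y^2 - 3*y) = y*(y - 5)*(y - 4)*(y + 1)*(y^2 - 3*y) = y*(y - 5)*(y - 4)*(y - 3)*(y + 1)*(y)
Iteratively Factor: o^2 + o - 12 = (o - 3)*(o + 4)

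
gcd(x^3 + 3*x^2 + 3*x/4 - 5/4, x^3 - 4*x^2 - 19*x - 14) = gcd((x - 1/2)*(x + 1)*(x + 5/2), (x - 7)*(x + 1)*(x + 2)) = x + 1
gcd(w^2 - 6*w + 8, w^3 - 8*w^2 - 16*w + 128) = w - 4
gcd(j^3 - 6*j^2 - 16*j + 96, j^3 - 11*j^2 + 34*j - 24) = j^2 - 10*j + 24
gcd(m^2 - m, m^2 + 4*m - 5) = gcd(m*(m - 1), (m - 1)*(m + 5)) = m - 1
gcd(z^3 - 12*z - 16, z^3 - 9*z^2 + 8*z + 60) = z + 2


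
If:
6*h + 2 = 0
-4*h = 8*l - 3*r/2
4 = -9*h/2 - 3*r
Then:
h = -1/3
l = 1/96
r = -5/6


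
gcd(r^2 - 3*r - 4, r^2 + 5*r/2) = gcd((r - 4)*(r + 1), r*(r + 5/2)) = 1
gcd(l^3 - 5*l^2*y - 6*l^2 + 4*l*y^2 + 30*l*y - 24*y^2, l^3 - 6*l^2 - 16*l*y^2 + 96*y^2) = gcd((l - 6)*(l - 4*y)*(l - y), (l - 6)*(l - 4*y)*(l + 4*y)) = -l^2 + 4*l*y + 6*l - 24*y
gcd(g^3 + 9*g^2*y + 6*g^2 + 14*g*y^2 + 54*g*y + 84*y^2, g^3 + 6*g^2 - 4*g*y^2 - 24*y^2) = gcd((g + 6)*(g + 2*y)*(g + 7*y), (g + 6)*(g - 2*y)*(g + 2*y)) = g^2 + 2*g*y + 6*g + 12*y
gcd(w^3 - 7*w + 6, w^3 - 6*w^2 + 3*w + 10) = w - 2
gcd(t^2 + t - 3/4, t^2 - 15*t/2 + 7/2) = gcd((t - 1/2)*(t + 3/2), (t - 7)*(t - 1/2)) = t - 1/2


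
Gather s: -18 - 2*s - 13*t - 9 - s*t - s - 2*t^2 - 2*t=s*(-t - 3) - 2*t^2 - 15*t - 27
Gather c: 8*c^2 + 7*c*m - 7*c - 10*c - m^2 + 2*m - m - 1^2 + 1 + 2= 8*c^2 + c*(7*m - 17) - m^2 + m + 2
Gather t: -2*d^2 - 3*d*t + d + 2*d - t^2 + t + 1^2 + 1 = -2*d^2 + 3*d - t^2 + t*(1 - 3*d) + 2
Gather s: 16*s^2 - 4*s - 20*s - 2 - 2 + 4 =16*s^2 - 24*s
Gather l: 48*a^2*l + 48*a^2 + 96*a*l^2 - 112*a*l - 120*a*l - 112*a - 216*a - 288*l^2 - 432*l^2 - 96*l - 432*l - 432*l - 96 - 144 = 48*a^2 - 328*a + l^2*(96*a - 720) + l*(48*a^2 - 232*a - 960) - 240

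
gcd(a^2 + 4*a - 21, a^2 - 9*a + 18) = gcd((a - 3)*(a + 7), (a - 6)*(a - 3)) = a - 3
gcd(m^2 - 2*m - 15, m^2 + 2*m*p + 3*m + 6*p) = m + 3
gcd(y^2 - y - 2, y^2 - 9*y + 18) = 1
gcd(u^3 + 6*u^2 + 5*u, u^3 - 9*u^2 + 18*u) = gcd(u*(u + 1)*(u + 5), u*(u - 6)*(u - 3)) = u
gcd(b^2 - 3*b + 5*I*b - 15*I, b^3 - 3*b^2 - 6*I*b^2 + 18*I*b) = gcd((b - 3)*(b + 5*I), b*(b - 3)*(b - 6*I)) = b - 3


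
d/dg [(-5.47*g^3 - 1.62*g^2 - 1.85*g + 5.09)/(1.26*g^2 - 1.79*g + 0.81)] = (-6.8922*g^4 + 19.5826*g^3 - 8.0613*g^2 - 15.4512*g + 7.6126)/(1.5876*g^4 - 4.5108*g^3 + 5.2453*g^2 - 2.8998*g + 0.6561)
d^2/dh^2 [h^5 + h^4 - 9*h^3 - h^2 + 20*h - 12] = 20*h^3 + 12*h^2 - 54*h - 2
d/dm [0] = 0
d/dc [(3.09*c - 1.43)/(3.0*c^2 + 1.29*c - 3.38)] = (-9.27*c^2 + 8.58*c - 8.5995)/(9.0*c^4 + 7.74*c^3 - 18.6159*c^2 - 8.7204*c + 11.4244)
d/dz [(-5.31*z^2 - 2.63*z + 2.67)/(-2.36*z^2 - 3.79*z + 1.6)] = (13.9181*z^2 - 4.3896*z + 5.9113)/(5.5696*z^4 + 17.8888*z^3 + 6.8121*z^2 - 12.128*z + 2.56)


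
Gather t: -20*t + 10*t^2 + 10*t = 10*t^2 - 10*t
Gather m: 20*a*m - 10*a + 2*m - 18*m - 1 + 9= -10*a + m*(20*a - 16) + 8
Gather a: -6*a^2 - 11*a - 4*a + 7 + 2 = -6*a^2 - 15*a + 9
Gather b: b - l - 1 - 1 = b - l - 2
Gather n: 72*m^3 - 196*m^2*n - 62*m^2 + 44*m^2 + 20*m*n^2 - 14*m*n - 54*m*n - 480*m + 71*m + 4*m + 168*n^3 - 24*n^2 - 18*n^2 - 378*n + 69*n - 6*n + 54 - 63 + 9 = 72*m^3 - 18*m^2 - 405*m + 168*n^3 + n^2*(20*m - 42) + n*(-196*m^2 - 68*m - 315)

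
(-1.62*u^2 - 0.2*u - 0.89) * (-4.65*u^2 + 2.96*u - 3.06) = 7.533*u^4 - 3.8652*u^3 + 8.5037*u^2 - 2.0224*u + 2.7234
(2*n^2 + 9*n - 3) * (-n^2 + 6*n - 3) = -2*n^4 + 3*n^3 + 51*n^2 - 45*n + 9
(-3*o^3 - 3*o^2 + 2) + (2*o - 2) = -3*o^3 - 3*o^2 + 2*o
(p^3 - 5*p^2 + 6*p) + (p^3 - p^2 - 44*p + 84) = 2*p^3 - 6*p^2 - 38*p + 84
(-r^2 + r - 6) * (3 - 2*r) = 2*r^3 - 5*r^2 + 15*r - 18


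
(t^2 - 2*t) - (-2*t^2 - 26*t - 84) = 3*t^2 + 24*t + 84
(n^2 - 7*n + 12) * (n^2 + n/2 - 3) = n^4 - 13*n^3/2 + 11*n^2/2 + 27*n - 36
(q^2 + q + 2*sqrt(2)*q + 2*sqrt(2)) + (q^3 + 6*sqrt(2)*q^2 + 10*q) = q^3 + q^2 + 6*sqrt(2)*q^2 + 2*sqrt(2)*q + 11*q + 2*sqrt(2)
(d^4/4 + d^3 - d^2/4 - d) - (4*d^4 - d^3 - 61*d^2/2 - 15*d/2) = -15*d^4/4 + 2*d^3 + 121*d^2/4 + 13*d/2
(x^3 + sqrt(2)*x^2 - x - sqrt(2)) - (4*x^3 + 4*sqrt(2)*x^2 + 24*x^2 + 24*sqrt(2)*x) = -3*x^3 - 24*x^2 - 3*sqrt(2)*x^2 - 24*sqrt(2)*x - x - sqrt(2)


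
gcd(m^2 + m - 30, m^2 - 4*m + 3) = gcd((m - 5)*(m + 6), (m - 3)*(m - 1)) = 1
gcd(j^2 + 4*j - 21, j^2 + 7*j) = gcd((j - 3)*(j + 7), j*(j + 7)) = j + 7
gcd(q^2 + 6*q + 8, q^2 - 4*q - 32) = q + 4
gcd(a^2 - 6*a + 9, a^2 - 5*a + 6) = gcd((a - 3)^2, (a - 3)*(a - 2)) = a - 3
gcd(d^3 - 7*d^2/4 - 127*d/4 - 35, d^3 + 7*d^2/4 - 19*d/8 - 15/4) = d + 5/4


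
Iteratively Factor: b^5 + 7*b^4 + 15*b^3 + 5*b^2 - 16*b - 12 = (b + 2)*(b^4 + 5*b^3 + 5*b^2 - 5*b - 6) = (b - 1)*(b + 2)*(b^3 + 6*b^2 + 11*b + 6) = (b - 1)*(b + 1)*(b + 2)*(b^2 + 5*b + 6) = (b - 1)*(b + 1)*(b + 2)*(b + 3)*(b + 2)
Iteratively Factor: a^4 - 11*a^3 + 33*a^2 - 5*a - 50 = (a - 5)*(a^3 - 6*a^2 + 3*a + 10) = (a - 5)*(a - 2)*(a^2 - 4*a - 5) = (a - 5)*(a - 2)*(a + 1)*(a - 5)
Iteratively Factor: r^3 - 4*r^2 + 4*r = (r - 2)*(r^2 - 2*r) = (r - 2)^2*(r)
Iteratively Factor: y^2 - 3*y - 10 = (y + 2)*(y - 5)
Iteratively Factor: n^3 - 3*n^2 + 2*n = (n - 2)*(n^2 - n) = (n - 2)*(n - 1)*(n)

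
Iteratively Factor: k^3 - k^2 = (k)*(k^2 - k) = k*(k - 1)*(k)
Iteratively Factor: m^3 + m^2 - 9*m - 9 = (m + 3)*(m^2 - 2*m - 3) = (m + 1)*(m + 3)*(m - 3)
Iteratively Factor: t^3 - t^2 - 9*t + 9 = (t - 1)*(t^2 - 9) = (t - 3)*(t - 1)*(t + 3)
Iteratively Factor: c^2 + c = (c)*(c + 1)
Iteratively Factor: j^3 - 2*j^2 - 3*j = (j)*(j^2 - 2*j - 3) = j*(j + 1)*(j - 3)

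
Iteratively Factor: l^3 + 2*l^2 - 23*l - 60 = (l + 4)*(l^2 - 2*l - 15) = (l + 3)*(l + 4)*(l - 5)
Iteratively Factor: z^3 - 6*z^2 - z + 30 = (z + 2)*(z^2 - 8*z + 15) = (z - 3)*(z + 2)*(z - 5)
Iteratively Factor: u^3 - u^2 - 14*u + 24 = (u + 4)*(u^2 - 5*u + 6) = (u - 2)*(u + 4)*(u - 3)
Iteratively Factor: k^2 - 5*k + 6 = (k - 3)*(k - 2)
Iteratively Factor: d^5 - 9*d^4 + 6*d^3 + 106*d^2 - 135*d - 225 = (d + 3)*(d^4 - 12*d^3 + 42*d^2 - 20*d - 75) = (d - 3)*(d + 3)*(d^3 - 9*d^2 + 15*d + 25) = (d - 5)*(d - 3)*(d + 3)*(d^2 - 4*d - 5) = (d - 5)^2*(d - 3)*(d + 3)*(d + 1)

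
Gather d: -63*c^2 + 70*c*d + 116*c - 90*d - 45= -63*c^2 + 116*c + d*(70*c - 90) - 45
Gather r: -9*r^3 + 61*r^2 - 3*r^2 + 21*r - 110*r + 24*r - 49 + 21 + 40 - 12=-9*r^3 + 58*r^2 - 65*r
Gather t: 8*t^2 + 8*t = 8*t^2 + 8*t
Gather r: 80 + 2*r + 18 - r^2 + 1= -r^2 + 2*r + 99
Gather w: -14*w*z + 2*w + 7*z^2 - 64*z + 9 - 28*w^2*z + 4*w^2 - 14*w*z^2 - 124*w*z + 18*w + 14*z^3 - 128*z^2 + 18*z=w^2*(4 - 28*z) + w*(-14*z^2 - 138*z + 20) + 14*z^3 - 121*z^2 - 46*z + 9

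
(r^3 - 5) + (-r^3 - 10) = -15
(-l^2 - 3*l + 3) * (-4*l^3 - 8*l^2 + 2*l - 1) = 4*l^5 + 20*l^4 + 10*l^3 - 29*l^2 + 9*l - 3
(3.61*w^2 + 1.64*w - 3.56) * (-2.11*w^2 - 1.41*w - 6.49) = -7.6171*w^4 - 8.5505*w^3 - 18.2297*w^2 - 5.624*w + 23.1044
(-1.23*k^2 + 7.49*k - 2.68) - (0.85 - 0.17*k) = -1.23*k^2 + 7.66*k - 3.53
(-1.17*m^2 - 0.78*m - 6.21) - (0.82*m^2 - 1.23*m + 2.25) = -1.99*m^2 + 0.45*m - 8.46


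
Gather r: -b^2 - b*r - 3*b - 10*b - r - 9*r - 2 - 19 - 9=-b^2 - 13*b + r*(-b - 10) - 30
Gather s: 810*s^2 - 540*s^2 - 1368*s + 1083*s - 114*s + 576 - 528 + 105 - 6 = 270*s^2 - 399*s + 147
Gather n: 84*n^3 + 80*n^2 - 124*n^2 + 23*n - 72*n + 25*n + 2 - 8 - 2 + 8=84*n^3 - 44*n^2 - 24*n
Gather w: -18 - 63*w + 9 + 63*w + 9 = 0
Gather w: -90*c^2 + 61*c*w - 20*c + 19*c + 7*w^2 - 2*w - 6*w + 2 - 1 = -90*c^2 - c + 7*w^2 + w*(61*c - 8) + 1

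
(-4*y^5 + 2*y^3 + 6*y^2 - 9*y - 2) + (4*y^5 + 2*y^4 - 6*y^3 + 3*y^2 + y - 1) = 2*y^4 - 4*y^3 + 9*y^2 - 8*y - 3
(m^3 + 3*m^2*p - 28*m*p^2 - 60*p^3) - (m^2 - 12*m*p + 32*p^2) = m^3 + 3*m^2*p - m^2 - 28*m*p^2 + 12*m*p - 60*p^3 - 32*p^2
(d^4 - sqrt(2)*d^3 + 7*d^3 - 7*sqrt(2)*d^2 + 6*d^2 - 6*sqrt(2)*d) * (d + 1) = d^5 - sqrt(2)*d^4 + 8*d^4 - 8*sqrt(2)*d^3 + 13*d^3 - 13*sqrt(2)*d^2 + 6*d^2 - 6*sqrt(2)*d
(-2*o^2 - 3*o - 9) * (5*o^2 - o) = -10*o^4 - 13*o^3 - 42*o^2 + 9*o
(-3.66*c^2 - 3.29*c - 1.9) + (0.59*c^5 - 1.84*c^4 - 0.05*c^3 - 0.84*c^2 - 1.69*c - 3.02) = 0.59*c^5 - 1.84*c^4 - 0.05*c^3 - 4.5*c^2 - 4.98*c - 4.92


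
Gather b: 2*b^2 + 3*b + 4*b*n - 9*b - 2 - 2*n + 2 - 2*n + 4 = 2*b^2 + b*(4*n - 6) - 4*n + 4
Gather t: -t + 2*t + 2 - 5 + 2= t - 1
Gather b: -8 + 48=40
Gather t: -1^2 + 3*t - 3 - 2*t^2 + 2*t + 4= -2*t^2 + 5*t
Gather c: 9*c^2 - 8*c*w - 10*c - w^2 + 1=9*c^2 + c*(-8*w - 10) - w^2 + 1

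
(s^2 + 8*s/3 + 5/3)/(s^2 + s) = (s + 5/3)/s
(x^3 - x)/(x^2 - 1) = x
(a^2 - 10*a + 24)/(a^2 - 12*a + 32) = (a - 6)/(a - 8)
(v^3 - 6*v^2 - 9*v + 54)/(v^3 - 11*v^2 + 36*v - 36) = (v + 3)/(v - 2)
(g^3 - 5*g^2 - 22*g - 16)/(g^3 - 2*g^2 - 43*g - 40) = (g + 2)/(g + 5)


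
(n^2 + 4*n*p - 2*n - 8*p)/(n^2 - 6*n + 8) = (n + 4*p)/(n - 4)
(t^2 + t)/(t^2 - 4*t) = (t + 1)/(t - 4)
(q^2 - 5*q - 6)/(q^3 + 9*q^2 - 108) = (q^2 - 5*q - 6)/(q^3 + 9*q^2 - 108)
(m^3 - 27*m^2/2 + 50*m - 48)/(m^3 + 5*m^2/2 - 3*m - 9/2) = (m^2 - 12*m + 32)/(m^2 + 4*m + 3)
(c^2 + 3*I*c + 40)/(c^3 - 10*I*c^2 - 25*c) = (c + 8*I)/(c*(c - 5*I))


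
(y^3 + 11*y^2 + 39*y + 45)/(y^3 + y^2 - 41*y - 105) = (y + 3)/(y - 7)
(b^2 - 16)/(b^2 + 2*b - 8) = (b - 4)/(b - 2)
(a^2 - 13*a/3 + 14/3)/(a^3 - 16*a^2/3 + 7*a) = (a - 2)/(a*(a - 3))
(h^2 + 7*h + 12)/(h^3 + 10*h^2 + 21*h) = (h + 4)/(h*(h + 7))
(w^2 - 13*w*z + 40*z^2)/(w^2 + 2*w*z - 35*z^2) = (w - 8*z)/(w + 7*z)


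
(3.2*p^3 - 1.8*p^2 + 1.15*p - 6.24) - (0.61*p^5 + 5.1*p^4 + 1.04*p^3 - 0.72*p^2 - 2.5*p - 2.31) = -0.61*p^5 - 5.1*p^4 + 2.16*p^3 - 1.08*p^2 + 3.65*p - 3.93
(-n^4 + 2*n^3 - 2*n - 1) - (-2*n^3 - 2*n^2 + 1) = -n^4 + 4*n^3 + 2*n^2 - 2*n - 2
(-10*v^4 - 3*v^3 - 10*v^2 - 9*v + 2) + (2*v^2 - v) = -10*v^4 - 3*v^3 - 8*v^2 - 10*v + 2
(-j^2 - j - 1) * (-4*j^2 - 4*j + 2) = 4*j^4 + 8*j^3 + 6*j^2 + 2*j - 2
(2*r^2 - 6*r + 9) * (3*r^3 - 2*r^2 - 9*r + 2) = 6*r^5 - 22*r^4 + 21*r^3 + 40*r^2 - 93*r + 18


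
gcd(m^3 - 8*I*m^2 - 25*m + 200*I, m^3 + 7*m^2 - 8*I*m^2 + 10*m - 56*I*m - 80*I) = m^2 + m*(5 - 8*I) - 40*I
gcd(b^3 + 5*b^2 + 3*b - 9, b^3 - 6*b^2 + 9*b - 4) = b - 1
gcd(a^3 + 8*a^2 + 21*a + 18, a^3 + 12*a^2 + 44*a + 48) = a + 2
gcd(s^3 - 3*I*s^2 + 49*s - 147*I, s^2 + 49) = s^2 + 49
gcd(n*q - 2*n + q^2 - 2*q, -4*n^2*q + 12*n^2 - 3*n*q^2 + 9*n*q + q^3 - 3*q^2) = n + q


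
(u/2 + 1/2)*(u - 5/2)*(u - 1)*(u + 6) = u^4/2 + 7*u^3/4 - 8*u^2 - 7*u/4 + 15/2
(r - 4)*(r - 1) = r^2 - 5*r + 4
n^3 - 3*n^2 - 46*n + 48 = (n - 8)*(n - 1)*(n + 6)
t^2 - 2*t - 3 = (t - 3)*(t + 1)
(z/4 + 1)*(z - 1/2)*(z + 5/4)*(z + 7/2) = z^4/4 + 33*z^3/16 + 19*z^2/4 + 93*z/64 - 35/16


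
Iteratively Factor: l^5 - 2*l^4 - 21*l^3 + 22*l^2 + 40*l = (l - 2)*(l^4 - 21*l^2 - 20*l) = (l - 2)*(l + 1)*(l^3 - l^2 - 20*l) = l*(l - 2)*(l + 1)*(l^2 - l - 20) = l*(l - 2)*(l + 1)*(l + 4)*(l - 5)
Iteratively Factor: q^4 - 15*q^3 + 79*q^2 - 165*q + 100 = (q - 1)*(q^3 - 14*q^2 + 65*q - 100) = (q - 4)*(q - 1)*(q^2 - 10*q + 25) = (q - 5)*(q - 4)*(q - 1)*(q - 5)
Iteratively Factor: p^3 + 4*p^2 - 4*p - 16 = (p + 4)*(p^2 - 4) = (p - 2)*(p + 4)*(p + 2)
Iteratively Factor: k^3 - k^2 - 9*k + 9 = (k + 3)*(k^2 - 4*k + 3) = (k - 3)*(k + 3)*(k - 1)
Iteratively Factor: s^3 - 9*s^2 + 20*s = (s - 5)*(s^2 - 4*s) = s*(s - 5)*(s - 4)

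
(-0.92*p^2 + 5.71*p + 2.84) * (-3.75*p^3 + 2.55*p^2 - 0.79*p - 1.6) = 3.45*p^5 - 23.7585*p^4 + 4.6373*p^3 + 4.2031*p^2 - 11.3796*p - 4.544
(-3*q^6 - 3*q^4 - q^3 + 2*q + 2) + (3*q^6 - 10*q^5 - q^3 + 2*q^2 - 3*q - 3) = -10*q^5 - 3*q^4 - 2*q^3 + 2*q^2 - q - 1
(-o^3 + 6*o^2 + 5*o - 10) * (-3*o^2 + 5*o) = 3*o^5 - 23*o^4 + 15*o^3 + 55*o^2 - 50*o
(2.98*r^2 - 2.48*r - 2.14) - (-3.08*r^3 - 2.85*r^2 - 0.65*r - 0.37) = 3.08*r^3 + 5.83*r^2 - 1.83*r - 1.77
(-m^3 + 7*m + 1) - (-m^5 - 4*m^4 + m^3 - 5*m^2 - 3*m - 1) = m^5 + 4*m^4 - 2*m^3 + 5*m^2 + 10*m + 2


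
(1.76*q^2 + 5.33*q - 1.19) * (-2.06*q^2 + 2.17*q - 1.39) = -3.6256*q^4 - 7.1606*q^3 + 11.5711*q^2 - 9.991*q + 1.6541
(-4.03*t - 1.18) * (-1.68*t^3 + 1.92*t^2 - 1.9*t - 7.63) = 6.7704*t^4 - 5.7552*t^3 + 5.3914*t^2 + 32.9909*t + 9.0034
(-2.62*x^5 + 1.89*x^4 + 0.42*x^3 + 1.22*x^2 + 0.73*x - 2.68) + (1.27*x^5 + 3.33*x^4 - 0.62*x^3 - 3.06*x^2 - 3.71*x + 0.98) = -1.35*x^5 + 5.22*x^4 - 0.2*x^3 - 1.84*x^2 - 2.98*x - 1.7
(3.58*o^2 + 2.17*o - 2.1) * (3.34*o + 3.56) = 11.9572*o^3 + 19.9926*o^2 + 0.7112*o - 7.476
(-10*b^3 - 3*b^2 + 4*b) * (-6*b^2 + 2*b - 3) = 60*b^5 - 2*b^4 + 17*b^2 - 12*b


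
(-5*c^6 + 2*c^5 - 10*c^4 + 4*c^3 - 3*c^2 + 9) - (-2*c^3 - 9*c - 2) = -5*c^6 + 2*c^5 - 10*c^4 + 6*c^3 - 3*c^2 + 9*c + 11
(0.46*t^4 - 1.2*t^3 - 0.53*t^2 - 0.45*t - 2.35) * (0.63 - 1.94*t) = -0.8924*t^5 + 2.6178*t^4 + 0.2722*t^3 + 0.5391*t^2 + 4.2755*t - 1.4805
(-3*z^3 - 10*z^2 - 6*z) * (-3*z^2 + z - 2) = 9*z^5 + 27*z^4 + 14*z^3 + 14*z^2 + 12*z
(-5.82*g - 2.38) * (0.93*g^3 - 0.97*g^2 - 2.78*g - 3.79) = -5.4126*g^4 + 3.432*g^3 + 18.4882*g^2 + 28.6742*g + 9.0202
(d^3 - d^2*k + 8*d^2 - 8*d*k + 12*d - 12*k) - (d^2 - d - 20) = d^3 - d^2*k + 7*d^2 - 8*d*k + 13*d - 12*k + 20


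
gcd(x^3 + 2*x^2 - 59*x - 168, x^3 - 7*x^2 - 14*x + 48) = x^2 - 5*x - 24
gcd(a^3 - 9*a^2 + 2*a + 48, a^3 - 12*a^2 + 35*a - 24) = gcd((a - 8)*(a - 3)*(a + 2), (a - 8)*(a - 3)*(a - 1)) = a^2 - 11*a + 24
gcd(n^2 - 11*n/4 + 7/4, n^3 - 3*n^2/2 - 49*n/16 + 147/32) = n - 7/4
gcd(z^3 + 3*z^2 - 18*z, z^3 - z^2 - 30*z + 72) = z^2 + 3*z - 18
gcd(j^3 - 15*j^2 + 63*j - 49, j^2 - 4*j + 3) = j - 1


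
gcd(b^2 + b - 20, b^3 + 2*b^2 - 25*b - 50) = b + 5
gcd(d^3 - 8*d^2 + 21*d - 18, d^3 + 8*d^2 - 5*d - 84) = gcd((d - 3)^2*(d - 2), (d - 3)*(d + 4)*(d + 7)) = d - 3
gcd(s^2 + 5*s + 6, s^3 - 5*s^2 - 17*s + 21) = s + 3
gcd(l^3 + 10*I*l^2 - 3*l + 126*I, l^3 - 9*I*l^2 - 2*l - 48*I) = l - 3*I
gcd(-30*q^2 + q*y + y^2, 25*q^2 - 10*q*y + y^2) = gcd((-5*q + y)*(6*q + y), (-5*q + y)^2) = -5*q + y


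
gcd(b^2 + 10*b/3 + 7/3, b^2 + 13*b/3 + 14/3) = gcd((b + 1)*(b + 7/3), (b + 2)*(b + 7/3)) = b + 7/3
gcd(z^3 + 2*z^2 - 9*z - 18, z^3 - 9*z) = z^2 - 9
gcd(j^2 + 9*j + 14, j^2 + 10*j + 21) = j + 7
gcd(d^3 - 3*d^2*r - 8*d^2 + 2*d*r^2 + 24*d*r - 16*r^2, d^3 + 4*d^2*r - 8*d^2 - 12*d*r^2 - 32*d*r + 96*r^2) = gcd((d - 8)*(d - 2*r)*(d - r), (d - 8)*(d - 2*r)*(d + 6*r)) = -d^2 + 2*d*r + 8*d - 16*r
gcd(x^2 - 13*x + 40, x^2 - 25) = x - 5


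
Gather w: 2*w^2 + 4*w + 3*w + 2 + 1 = 2*w^2 + 7*w + 3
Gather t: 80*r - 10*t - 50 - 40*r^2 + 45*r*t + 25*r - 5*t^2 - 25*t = -40*r^2 + 105*r - 5*t^2 + t*(45*r - 35) - 50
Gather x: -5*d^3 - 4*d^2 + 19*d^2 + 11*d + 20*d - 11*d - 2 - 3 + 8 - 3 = -5*d^3 + 15*d^2 + 20*d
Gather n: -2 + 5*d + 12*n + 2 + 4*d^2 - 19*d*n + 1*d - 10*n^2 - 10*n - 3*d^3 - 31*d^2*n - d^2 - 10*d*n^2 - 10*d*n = -3*d^3 + 3*d^2 + 6*d + n^2*(-10*d - 10) + n*(-31*d^2 - 29*d + 2)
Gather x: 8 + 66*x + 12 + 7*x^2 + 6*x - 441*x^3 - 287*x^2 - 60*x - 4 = -441*x^3 - 280*x^2 + 12*x + 16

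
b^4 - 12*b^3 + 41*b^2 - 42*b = b*(b - 7)*(b - 3)*(b - 2)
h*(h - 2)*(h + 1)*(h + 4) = h^4 + 3*h^3 - 6*h^2 - 8*h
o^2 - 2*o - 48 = (o - 8)*(o + 6)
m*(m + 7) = m^2 + 7*m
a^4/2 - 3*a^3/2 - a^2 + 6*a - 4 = (a/2 + 1)*(a - 2)^2*(a - 1)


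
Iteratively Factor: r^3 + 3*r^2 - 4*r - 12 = (r + 3)*(r^2 - 4) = (r + 2)*(r + 3)*(r - 2)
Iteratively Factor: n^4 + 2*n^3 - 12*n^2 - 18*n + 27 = (n + 3)*(n^3 - n^2 - 9*n + 9) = (n - 3)*(n + 3)*(n^2 + 2*n - 3) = (n - 3)*(n + 3)^2*(n - 1)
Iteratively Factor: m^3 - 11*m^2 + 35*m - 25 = (m - 1)*(m^2 - 10*m + 25) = (m - 5)*(m - 1)*(m - 5)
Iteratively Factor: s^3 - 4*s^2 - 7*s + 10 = (s - 5)*(s^2 + s - 2) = (s - 5)*(s + 2)*(s - 1)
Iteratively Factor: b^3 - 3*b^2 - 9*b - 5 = (b - 5)*(b^2 + 2*b + 1) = (b - 5)*(b + 1)*(b + 1)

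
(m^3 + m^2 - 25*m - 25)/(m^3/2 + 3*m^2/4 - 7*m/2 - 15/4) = 4*(m^2 - 25)/(2*m^2 + m - 15)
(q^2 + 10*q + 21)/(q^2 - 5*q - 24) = (q + 7)/(q - 8)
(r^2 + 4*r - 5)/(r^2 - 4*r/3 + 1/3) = 3*(r + 5)/(3*r - 1)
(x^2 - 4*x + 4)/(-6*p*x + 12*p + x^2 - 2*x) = (x - 2)/(-6*p + x)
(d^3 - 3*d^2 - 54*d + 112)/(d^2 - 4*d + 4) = (d^2 - d - 56)/(d - 2)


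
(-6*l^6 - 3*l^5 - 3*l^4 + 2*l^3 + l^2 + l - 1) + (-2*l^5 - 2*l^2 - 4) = -6*l^6 - 5*l^5 - 3*l^4 + 2*l^3 - l^2 + l - 5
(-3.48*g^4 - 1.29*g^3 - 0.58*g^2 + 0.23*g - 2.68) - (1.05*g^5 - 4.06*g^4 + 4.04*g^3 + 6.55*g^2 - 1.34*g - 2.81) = -1.05*g^5 + 0.58*g^4 - 5.33*g^3 - 7.13*g^2 + 1.57*g + 0.13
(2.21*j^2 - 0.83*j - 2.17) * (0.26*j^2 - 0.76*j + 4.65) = 0.5746*j^4 - 1.8954*j^3 + 10.3431*j^2 - 2.2103*j - 10.0905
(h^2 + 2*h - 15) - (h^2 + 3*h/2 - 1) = h/2 - 14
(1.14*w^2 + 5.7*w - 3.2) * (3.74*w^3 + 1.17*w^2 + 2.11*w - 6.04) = 4.2636*w^5 + 22.6518*w^4 - 2.8936*w^3 + 1.3974*w^2 - 41.18*w + 19.328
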